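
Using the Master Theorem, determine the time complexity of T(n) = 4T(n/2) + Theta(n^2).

Master Theorem for T(n) = 4T(n/2) + O(n^2):

a = 4, b = 2, c = 2
log_b(a) = log_2(4) = 2.0000

Case 2: c = 2 = log_2(4) = 2.0000
T(n) = O(n^2 log n) = O(n^2 log n)

For T(n) = 4T(n/2) + O(n^2): log_2(4) = 2.0000. This is Case 2 of the Master Theorem (c = log_b(a), equal work at all levels), giving O(n^2 log n).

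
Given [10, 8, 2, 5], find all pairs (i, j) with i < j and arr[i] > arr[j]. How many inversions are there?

Finding inversions in [10, 8, 2, 5]:

(0, 1): arr[0]=10 > arr[1]=8
(0, 2): arr[0]=10 > arr[2]=2
(0, 3): arr[0]=10 > arr[3]=5
(1, 2): arr[1]=8 > arr[2]=2
(1, 3): arr[1]=8 > arr[3]=5

Total inversions: 5

The array has 5 inversion(s): (0,1), (0,2), (0,3), (1,2), (1,3). Each pair (i,j) satisfies i < j and arr[i] > arr[j].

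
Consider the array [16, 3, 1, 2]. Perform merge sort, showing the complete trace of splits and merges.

Merge sort trace:

Split: [16, 3, 1, 2] -> [16, 3] and [1, 2]
  Split: [16, 3] -> [16] and [3]
  Merge: [16] + [3] -> [3, 16]
  Split: [1, 2] -> [1] and [2]
  Merge: [1] + [2] -> [1, 2]
Merge: [3, 16] + [1, 2] -> [1, 2, 3, 16]

Final sorted array: [1, 2, 3, 16]

The merge sort proceeds by recursively splitting the array and merging sorted halves.
After all merges, the sorted array is [1, 2, 3, 16].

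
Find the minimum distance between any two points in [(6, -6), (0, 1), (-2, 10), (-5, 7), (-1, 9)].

Computing all pairwise distances among 5 points:

d((6, -6), (0, 1)) = 9.2195
d((6, -6), (-2, 10)) = 17.8885
d((6, -6), (-5, 7)) = 17.0294
d((6, -6), (-1, 9)) = 16.5529
d((0, 1), (-2, 10)) = 9.2195
d((0, 1), (-5, 7)) = 7.8102
d((0, 1), (-1, 9)) = 8.0623
d((-2, 10), (-5, 7)) = 4.2426
d((-2, 10), (-1, 9)) = 1.4142 <-- minimum
d((-5, 7), (-1, 9)) = 4.4721

Closest pair: (-2, 10) and (-1, 9) with distance 1.4142

The closest pair is (-2, 10) and (-1, 9) with Euclidean distance 1.4142. For 5 points, brute-force pairwise comparison is shown above. For large n, the divide-and-conquer algorithm (sort by x, recurse on halves, check the dividing strip) achieves O(n log n).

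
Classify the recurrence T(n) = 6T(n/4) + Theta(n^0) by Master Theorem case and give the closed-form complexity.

Master Theorem for T(n) = 6T(n/4) + O(n^0):

a = 6, b = 4, c = 0
log_b(a) = log_4(6) = 1.2925

Case 1: c = 0 < log_4(6) = 1.2925
T(n) = O(n^(log_4 6))

For T(n) = 6T(n/4) + O(n^0): log_4(6) = 1.2925. This is Case 1 of the Master Theorem (c < log_b(a), work dominated by leaves), giving O(n^(log_4 6)).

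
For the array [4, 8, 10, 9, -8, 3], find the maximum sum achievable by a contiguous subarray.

Using Kadane's algorithm on [4, 8, 10, 9, -8, 3]:

Scanning through the array:
Position 1 (value 8): max_ending_here = 12, max_so_far = 12
Position 2 (value 10): max_ending_here = 22, max_so_far = 22
Position 3 (value 9): max_ending_here = 31, max_so_far = 31
Position 4 (value -8): max_ending_here = 23, max_so_far = 31
Position 5 (value 3): max_ending_here = 26, max_so_far = 31

Maximum subarray: [4, 8, 10, 9]
Maximum sum: 31

The maximum subarray is [4, 8, 10, 9] with sum 31. This subarray runs from index 0 to index 3.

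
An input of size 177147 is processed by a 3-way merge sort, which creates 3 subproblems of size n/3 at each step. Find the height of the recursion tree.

For divide and conquer with division factor 3:

Problem sizes at each level:
Level 0: 177147
Level 1: 59049
Level 2: 19683
Level 3: 6561
Level 4: 2187
Level 5: 729
Level 6: 243
Level 7: 81
Level 8: 27
Level 9: 9
Level 10: 3
Level 11: 1

The root is level 0 and the size-1 base case is level 11 (the tree spans levels 0 through 11, i.e. 12 levels counting the root), so the depth is the number of divisions: log_3(177147) = 11

The recursion tree depth is log_3(177147) = 11. At each level, the problem size is divided by 3, so it takes 11 divisions to reduce to a base case of size 1. The algorithm makes 3 recursive calls at each level.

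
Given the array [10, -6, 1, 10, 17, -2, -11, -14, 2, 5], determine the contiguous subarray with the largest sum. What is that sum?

Using Kadane's algorithm on [10, -6, 1, 10, 17, -2, -11, -14, 2, 5]:

Scanning through the array:
Position 1 (value -6): max_ending_here = 4, max_so_far = 10
Position 2 (value 1): max_ending_here = 5, max_so_far = 10
Position 3 (value 10): max_ending_here = 15, max_so_far = 15
Position 4 (value 17): max_ending_here = 32, max_so_far = 32
Position 5 (value -2): max_ending_here = 30, max_so_far = 32
Position 6 (value -11): max_ending_here = 19, max_so_far = 32
Position 7 (value -14): max_ending_here = 5, max_so_far = 32
Position 8 (value 2): max_ending_here = 7, max_so_far = 32
Position 9 (value 5): max_ending_here = 12, max_so_far = 32

Maximum subarray: [10, -6, 1, 10, 17]
Maximum sum: 32

The maximum subarray is [10, -6, 1, 10, 17] with sum 32. This subarray runs from index 0 to index 4.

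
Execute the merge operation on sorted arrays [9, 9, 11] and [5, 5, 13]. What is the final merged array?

Merging process:

Compare 9 vs 5: take 5 from right. Merged: [5]
Compare 9 vs 5: take 5 from right. Merged: [5, 5]
Compare 9 vs 13: take 9 from left. Merged: [5, 5, 9]
Compare 9 vs 13: take 9 from left. Merged: [5, 5, 9, 9]
Compare 11 vs 13: take 11 from left. Merged: [5, 5, 9, 9, 11]
Append remaining from right: [13]. Merged: [5, 5, 9, 9, 11, 13]

Final merged array: [5, 5, 9, 9, 11, 13]
Total comparisons: 5

The merged array is [5, 5, 9, 9, 11, 13], requiring 5 comparisons. The merge step runs in O(n) time where n is the total number of elements.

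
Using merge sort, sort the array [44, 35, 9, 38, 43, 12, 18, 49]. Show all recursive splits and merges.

Merge sort trace:

Split: [44, 35, 9, 38, 43, 12, 18, 49] -> [44, 35, 9, 38] and [43, 12, 18, 49]
  Split: [44, 35, 9, 38] -> [44, 35] and [9, 38]
    Split: [44, 35] -> [44] and [35]
    Merge: [44] + [35] -> [35, 44]
    Split: [9, 38] -> [9] and [38]
    Merge: [9] + [38] -> [9, 38]
  Merge: [35, 44] + [9, 38] -> [9, 35, 38, 44]
  Split: [43, 12, 18, 49] -> [43, 12] and [18, 49]
    Split: [43, 12] -> [43] and [12]
    Merge: [43] + [12] -> [12, 43]
    Split: [18, 49] -> [18] and [49]
    Merge: [18] + [49] -> [18, 49]
  Merge: [12, 43] + [18, 49] -> [12, 18, 43, 49]
Merge: [9, 35, 38, 44] + [12, 18, 43, 49] -> [9, 12, 18, 35, 38, 43, 44, 49]

Final sorted array: [9, 12, 18, 35, 38, 43, 44, 49]

The merge sort proceeds by recursively splitting the array and merging sorted halves.
After all merges, the sorted array is [9, 12, 18, 35, 38, 43, 44, 49].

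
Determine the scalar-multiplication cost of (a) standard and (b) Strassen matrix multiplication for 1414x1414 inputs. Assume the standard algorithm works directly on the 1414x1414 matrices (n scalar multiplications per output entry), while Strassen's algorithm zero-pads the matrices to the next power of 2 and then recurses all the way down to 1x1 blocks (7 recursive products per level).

Matrix multiplication for 1414x1414 matrices:

Strassen's algorithm requires power-of-2 dimensions. Pad 1414x1414 to 2048x2048 (next power of 2).

Standard algorithm: 1414^3 = 2827145944 multiplications
Strassen's algorithm: 7^(log2(2048)) = 7^11 = 1977326743 multiplications
Savings: 2827145944 - 1977326743 = 849819201 multiplications

Standard: 2827145944 multiplications (1414^3). Strassen: 1977326743 multiplications (7^11, after padding to 2048x2048). Strassen reduces 8 recursive multiplications to 7 at each level.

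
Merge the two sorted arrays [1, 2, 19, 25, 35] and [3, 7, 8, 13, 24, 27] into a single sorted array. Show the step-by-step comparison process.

Merging process:

Compare 1 vs 3: take 1 from left. Merged: [1]
Compare 2 vs 3: take 2 from left. Merged: [1, 2]
Compare 19 vs 3: take 3 from right. Merged: [1, 2, 3]
Compare 19 vs 7: take 7 from right. Merged: [1, 2, 3, 7]
Compare 19 vs 8: take 8 from right. Merged: [1, 2, 3, 7, 8]
Compare 19 vs 13: take 13 from right. Merged: [1, 2, 3, 7, 8, 13]
Compare 19 vs 24: take 19 from left. Merged: [1, 2, 3, 7, 8, 13, 19]
Compare 25 vs 24: take 24 from right. Merged: [1, 2, 3, 7, 8, 13, 19, 24]
Compare 25 vs 27: take 25 from left. Merged: [1, 2, 3, 7, 8, 13, 19, 24, 25]
Compare 35 vs 27: take 27 from right. Merged: [1, 2, 3, 7, 8, 13, 19, 24, 25, 27]
Append remaining from left: [35]. Merged: [1, 2, 3, 7, 8, 13, 19, 24, 25, 27, 35]

Final merged array: [1, 2, 3, 7, 8, 13, 19, 24, 25, 27, 35]
Total comparisons: 10

The merged array is [1, 2, 3, 7, 8, 13, 19, 24, 25, 27, 35], requiring 10 comparisons. The merge step runs in O(n) time where n is the total number of elements.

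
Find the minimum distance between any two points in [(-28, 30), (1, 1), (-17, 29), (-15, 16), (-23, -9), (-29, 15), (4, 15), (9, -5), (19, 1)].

Computing all pairwise distances among 9 points:

d((-28, 30), (1, 1)) = 41.0122
d((-28, 30), (-17, 29)) = 11.0454
d((-28, 30), (-15, 16)) = 19.105
d((-28, 30), (-23, -9)) = 39.3192
d((-28, 30), (-29, 15)) = 15.0333
d((-28, 30), (4, 15)) = 35.3412
d((-28, 30), (9, -5)) = 50.9313
d((-28, 30), (19, 1)) = 55.2268
d((1, 1), (-17, 29)) = 33.2866
d((1, 1), (-15, 16)) = 21.9317
d((1, 1), (-23, -9)) = 26.0
d((1, 1), (-29, 15)) = 33.1059
d((1, 1), (4, 15)) = 14.3178
d((1, 1), (9, -5)) = 10.0 <-- minimum
d((1, 1), (19, 1)) = 18.0
d((-17, 29), (-15, 16)) = 13.1529
d((-17, 29), (-23, -9)) = 38.4708
d((-17, 29), (-29, 15)) = 18.4391
d((-17, 29), (4, 15)) = 25.2389
d((-17, 29), (9, -5)) = 42.8019
d((-17, 29), (19, 1)) = 45.607
d((-15, 16), (-23, -9)) = 26.2488
d((-15, 16), (-29, 15)) = 14.0357
d((-15, 16), (4, 15)) = 19.0263
d((-15, 16), (9, -5)) = 31.8904
d((-15, 16), (19, 1)) = 37.1618
d((-23, -9), (-29, 15)) = 24.7386
d((-23, -9), (4, 15)) = 36.1248
d((-23, -9), (9, -5)) = 32.249
d((-23, -9), (19, 1)) = 43.1741
d((-29, 15), (4, 15)) = 33.0
d((-29, 15), (9, -5)) = 42.9418
d((-29, 15), (19, 1)) = 50.0
d((4, 15), (9, -5)) = 20.6155
d((4, 15), (19, 1)) = 20.5183
d((9, -5), (19, 1)) = 11.6619

Closest pair: (1, 1) and (9, -5) with distance 10.0

The closest pair is (1, 1) and (9, -5) with Euclidean distance 10.0. For 9 points, brute-force pairwise comparison is shown above. For large n, the divide-and-conquer algorithm (sort by x, recurse on halves, check the dividing strip) achieves O(n log n).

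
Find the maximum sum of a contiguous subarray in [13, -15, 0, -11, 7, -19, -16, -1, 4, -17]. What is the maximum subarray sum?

Using Kadane's algorithm on [13, -15, 0, -11, 7, -19, -16, -1, 4, -17]:

Scanning through the array:
Position 1 (value -15): max_ending_here = -2, max_so_far = 13
Position 2 (value 0): max_ending_here = 0, max_so_far = 13
Position 3 (value -11): max_ending_here = -11, max_so_far = 13
Position 4 (value 7): max_ending_here = 7, max_so_far = 13
Position 5 (value -19): max_ending_here = -12, max_so_far = 13
Position 6 (value -16): max_ending_here = -16, max_so_far = 13
Position 7 (value -1): max_ending_here = -1, max_so_far = 13
Position 8 (value 4): max_ending_here = 4, max_so_far = 13
Position 9 (value -17): max_ending_here = -13, max_so_far = 13

Maximum subarray: [13]
Maximum sum: 13

The maximum subarray is [13] with sum 13. This subarray runs from index 0 to index 0.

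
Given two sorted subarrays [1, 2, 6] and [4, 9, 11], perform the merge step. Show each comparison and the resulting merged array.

Merging process:

Compare 1 vs 4: take 1 from left. Merged: [1]
Compare 2 vs 4: take 2 from left. Merged: [1, 2]
Compare 6 vs 4: take 4 from right. Merged: [1, 2, 4]
Compare 6 vs 9: take 6 from left. Merged: [1, 2, 4, 6]
Append remaining from right: [9, 11]. Merged: [1, 2, 4, 6, 9, 11]

Final merged array: [1, 2, 4, 6, 9, 11]
Total comparisons: 4

The merged array is [1, 2, 4, 6, 9, 11], requiring 4 comparisons. The merge step runs in O(n) time where n is the total number of elements.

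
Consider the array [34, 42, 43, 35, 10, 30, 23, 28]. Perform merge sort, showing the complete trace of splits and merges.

Merge sort trace:

Split: [34, 42, 43, 35, 10, 30, 23, 28] -> [34, 42, 43, 35] and [10, 30, 23, 28]
  Split: [34, 42, 43, 35] -> [34, 42] and [43, 35]
    Split: [34, 42] -> [34] and [42]
    Merge: [34] + [42] -> [34, 42]
    Split: [43, 35] -> [43] and [35]
    Merge: [43] + [35] -> [35, 43]
  Merge: [34, 42] + [35, 43] -> [34, 35, 42, 43]
  Split: [10, 30, 23, 28] -> [10, 30] and [23, 28]
    Split: [10, 30] -> [10] and [30]
    Merge: [10] + [30] -> [10, 30]
    Split: [23, 28] -> [23] and [28]
    Merge: [23] + [28] -> [23, 28]
  Merge: [10, 30] + [23, 28] -> [10, 23, 28, 30]
Merge: [34, 35, 42, 43] + [10, 23, 28, 30] -> [10, 23, 28, 30, 34, 35, 42, 43]

Final sorted array: [10, 23, 28, 30, 34, 35, 42, 43]

The merge sort proceeds by recursively splitting the array and merging sorted halves.
After all merges, the sorted array is [10, 23, 28, 30, 34, 35, 42, 43].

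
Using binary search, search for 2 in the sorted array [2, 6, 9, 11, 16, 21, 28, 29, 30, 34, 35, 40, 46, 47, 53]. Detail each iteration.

Binary search for 2 in [2, 6, 9, 11, 16, 21, 28, 29, 30, 34, 35, 40, 46, 47, 53]:

lo=0, hi=14, mid=7, arr[mid]=29 -> 29 > 2, search left half
lo=0, hi=6, mid=3, arr[mid]=11 -> 11 > 2, search left half
lo=0, hi=2, mid=1, arr[mid]=6 -> 6 > 2, search left half
lo=0, hi=0, mid=0, arr[mid]=2 -> Found target at index 0!

Binary search finds 2 at index 0 after 4 comparisons. The search repeatedly halves the search space by comparing with the middle element.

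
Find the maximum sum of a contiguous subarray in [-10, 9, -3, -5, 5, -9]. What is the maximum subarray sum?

Using Kadane's algorithm on [-10, 9, -3, -5, 5, -9]:

Scanning through the array:
Position 1 (value 9): max_ending_here = 9, max_so_far = 9
Position 2 (value -3): max_ending_here = 6, max_so_far = 9
Position 3 (value -5): max_ending_here = 1, max_so_far = 9
Position 4 (value 5): max_ending_here = 6, max_so_far = 9
Position 5 (value -9): max_ending_here = -3, max_so_far = 9

Maximum subarray: [9]
Maximum sum: 9

The maximum subarray is [9] with sum 9. This subarray runs from index 1 to index 1.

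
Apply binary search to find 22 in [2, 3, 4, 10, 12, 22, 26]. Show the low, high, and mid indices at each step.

Binary search for 22 in [2, 3, 4, 10, 12, 22, 26]:

lo=0, hi=6, mid=3, arr[mid]=10 -> 10 < 22, search right half
lo=4, hi=6, mid=5, arr[mid]=22 -> Found target at index 5!

Binary search finds 22 at index 5 after 2 comparisons. The search repeatedly halves the search space by comparing with the middle element.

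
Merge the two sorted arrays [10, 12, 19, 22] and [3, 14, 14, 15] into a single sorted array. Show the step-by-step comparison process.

Merging process:

Compare 10 vs 3: take 3 from right. Merged: [3]
Compare 10 vs 14: take 10 from left. Merged: [3, 10]
Compare 12 vs 14: take 12 from left. Merged: [3, 10, 12]
Compare 19 vs 14: take 14 from right. Merged: [3, 10, 12, 14]
Compare 19 vs 14: take 14 from right. Merged: [3, 10, 12, 14, 14]
Compare 19 vs 15: take 15 from right. Merged: [3, 10, 12, 14, 14, 15]
Append remaining from left: [19, 22]. Merged: [3, 10, 12, 14, 14, 15, 19, 22]

Final merged array: [3, 10, 12, 14, 14, 15, 19, 22]
Total comparisons: 6

The merged array is [3, 10, 12, 14, 14, 15, 19, 22], requiring 6 comparisons. The merge step runs in O(n) time where n is the total number of elements.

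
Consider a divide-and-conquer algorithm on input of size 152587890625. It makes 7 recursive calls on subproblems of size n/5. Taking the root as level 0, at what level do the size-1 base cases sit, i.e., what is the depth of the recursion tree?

For divide and conquer with division factor 5:

Problem sizes at each level:
Level 0: 152587890625
Level 1: 30517578125
Level 2: 6103515625
Level 3: 1220703125
Level 4: 244140625
Level 5: 48828125
Level 6: 9765625
Level 7: 1953125
Level 8: 390625
Level 9: 78125
Level 10: 15625
Level 11: 3125
Level 12: 625
Level 13: 125
Level 14: 25
Level 15: 5
Level 16: 1

The root is level 0 and the size-1 base case is level 16 (the tree spans levels 0 through 16, i.e. 17 levels counting the root), so the depth is the number of divisions: log_5(152587890625) = 16

The recursion tree depth is log_5(152587890625) = 16. At each level, the problem size is divided by 5, so it takes 16 divisions to reduce to a base case of size 1. The algorithm makes 7 recursive calls at each level.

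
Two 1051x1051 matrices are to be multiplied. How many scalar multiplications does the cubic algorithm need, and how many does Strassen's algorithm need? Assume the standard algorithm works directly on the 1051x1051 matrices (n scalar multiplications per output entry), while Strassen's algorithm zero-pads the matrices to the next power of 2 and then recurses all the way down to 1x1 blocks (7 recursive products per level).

Matrix multiplication for 1051x1051 matrices:

Strassen's algorithm requires power-of-2 dimensions. Pad 1051x1051 to 2048x2048 (next power of 2).

Standard algorithm: 1051^3 = 1160935651 multiplications
Strassen's algorithm: 7^(log2(2048)) = 7^11 = 1977326743 multiplications
Difference: 1160935651 - 1977326743 = -816391092 (Strassen uses MORE here due to padding overhead — for small or just-over-power-of-2 n, padding can outweigh the per-level savings)

Standard: 1160935651 multiplications (1051^3). Strassen: 1977326743 multiplications (7^11, after padding to 2048x2048). Strassen reduces 8 recursive multiplications to 7 at each level.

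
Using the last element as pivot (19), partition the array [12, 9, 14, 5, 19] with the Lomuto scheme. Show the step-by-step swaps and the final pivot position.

Lomuto partition with pivot = 19:

Initial array: [12, 9, 14, 5, 19]

arr[0]=12 <= 19: swap with position 0, array becomes [12, 9, 14, 5, 19]
arr[1]=9 <= 19: swap with position 1, array becomes [12, 9, 14, 5, 19]
arr[2]=14 <= 19: swap with position 2, array becomes [12, 9, 14, 5, 19]
arr[3]=5 <= 19: swap with position 3, array becomes [12, 9, 14, 5, 19]

Place pivot at position 4: [12, 9, 14, 5, 19]
Pivot position: 4

After partitioning with pivot 19, the array becomes [12, 9, 14, 5, 19]. The pivot is placed at index 4. All elements to the left of the pivot are <= 19, and all elements to the right are > 19.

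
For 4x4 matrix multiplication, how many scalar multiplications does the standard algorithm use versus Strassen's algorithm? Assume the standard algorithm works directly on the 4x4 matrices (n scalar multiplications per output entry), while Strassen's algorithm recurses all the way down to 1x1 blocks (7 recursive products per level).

Matrix multiplication for 4x4 matrices:

Standard algorithm: 4^3 = 64 multiplications
Strassen's algorithm: 7^(log2(4)) = 7^2 = 49 multiplications
Savings: 64 - 49 = 15 multiplications

Standard: 64 multiplications (4^3). Strassen: 49 multiplications (7^2). Strassen reduces 8 recursive multiplications to 7 at each level.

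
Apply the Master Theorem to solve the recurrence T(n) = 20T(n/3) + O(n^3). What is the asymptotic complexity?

Master Theorem for T(n) = 20T(n/3) + O(n^3):

a = 20, b = 3, c = 3
log_b(a) = log_3(20) = 2.7268

Case 3: c = 3 > log_3(20) = 2.7268
T(n) = O(n^3) = O(n^3)

For T(n) = 20T(n/3) + O(n^3): log_3(20) = 2.7268. This is Case 3 of the Master Theorem (c > log_b(a), work dominated by root), giving O(n^3).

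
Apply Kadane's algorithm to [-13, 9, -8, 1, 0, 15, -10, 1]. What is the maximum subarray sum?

Using Kadane's algorithm on [-13, 9, -8, 1, 0, 15, -10, 1]:

Scanning through the array:
Position 1 (value 9): max_ending_here = 9, max_so_far = 9
Position 2 (value -8): max_ending_here = 1, max_so_far = 9
Position 3 (value 1): max_ending_here = 2, max_so_far = 9
Position 4 (value 0): max_ending_here = 2, max_so_far = 9
Position 5 (value 15): max_ending_here = 17, max_so_far = 17
Position 6 (value -10): max_ending_here = 7, max_so_far = 17
Position 7 (value 1): max_ending_here = 8, max_so_far = 17

Maximum subarray: [9, -8, 1, 0, 15]
Maximum sum: 17

The maximum subarray is [9, -8, 1, 0, 15] with sum 17. This subarray runs from index 1 to index 5.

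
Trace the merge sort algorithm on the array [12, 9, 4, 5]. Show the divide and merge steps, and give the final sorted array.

Merge sort trace:

Split: [12, 9, 4, 5] -> [12, 9] and [4, 5]
  Split: [12, 9] -> [12] and [9]
  Merge: [12] + [9] -> [9, 12]
  Split: [4, 5] -> [4] and [5]
  Merge: [4] + [5] -> [4, 5]
Merge: [9, 12] + [4, 5] -> [4, 5, 9, 12]

Final sorted array: [4, 5, 9, 12]

The merge sort proceeds by recursively splitting the array and merging sorted halves.
After all merges, the sorted array is [4, 5, 9, 12].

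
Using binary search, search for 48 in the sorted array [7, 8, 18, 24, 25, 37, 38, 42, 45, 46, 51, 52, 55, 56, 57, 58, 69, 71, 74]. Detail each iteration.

Binary search for 48 in [7, 8, 18, 24, 25, 37, 38, 42, 45, 46, 51, 52, 55, 56, 57, 58, 69, 71, 74]:

lo=0, hi=18, mid=9, arr[mid]=46 -> 46 < 48, search right half
lo=10, hi=18, mid=14, arr[mid]=57 -> 57 > 48, search left half
lo=10, hi=13, mid=11, arr[mid]=52 -> 52 > 48, search left half
lo=10, hi=10, mid=10, arr[mid]=51 -> 51 > 48, search left half
lo=10 > hi=9, target 48 not found

Binary search determines that 48 is not in the array after 4 comparisons. The search space was exhausted without finding the target.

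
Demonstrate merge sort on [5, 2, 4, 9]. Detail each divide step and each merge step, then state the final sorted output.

Merge sort trace:

Split: [5, 2, 4, 9] -> [5, 2] and [4, 9]
  Split: [5, 2] -> [5] and [2]
  Merge: [5] + [2] -> [2, 5]
  Split: [4, 9] -> [4] and [9]
  Merge: [4] + [9] -> [4, 9]
Merge: [2, 5] + [4, 9] -> [2, 4, 5, 9]

Final sorted array: [2, 4, 5, 9]

The merge sort proceeds by recursively splitting the array and merging sorted halves.
After all merges, the sorted array is [2, 4, 5, 9].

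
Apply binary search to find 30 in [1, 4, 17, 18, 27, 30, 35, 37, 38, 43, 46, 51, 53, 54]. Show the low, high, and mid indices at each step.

Binary search for 30 in [1, 4, 17, 18, 27, 30, 35, 37, 38, 43, 46, 51, 53, 54]:

lo=0, hi=13, mid=6, arr[mid]=35 -> 35 > 30, search left half
lo=0, hi=5, mid=2, arr[mid]=17 -> 17 < 30, search right half
lo=3, hi=5, mid=4, arr[mid]=27 -> 27 < 30, search right half
lo=5, hi=5, mid=5, arr[mid]=30 -> Found target at index 5!

Binary search finds 30 at index 5 after 4 comparisons. The search repeatedly halves the search space by comparing with the middle element.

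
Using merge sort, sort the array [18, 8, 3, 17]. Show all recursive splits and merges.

Merge sort trace:

Split: [18, 8, 3, 17] -> [18, 8] and [3, 17]
  Split: [18, 8] -> [18] and [8]
  Merge: [18] + [8] -> [8, 18]
  Split: [3, 17] -> [3] and [17]
  Merge: [3] + [17] -> [3, 17]
Merge: [8, 18] + [3, 17] -> [3, 8, 17, 18]

Final sorted array: [3, 8, 17, 18]

The merge sort proceeds by recursively splitting the array and merging sorted halves.
After all merges, the sorted array is [3, 8, 17, 18].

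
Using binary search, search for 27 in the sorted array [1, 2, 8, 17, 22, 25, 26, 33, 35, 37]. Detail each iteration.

Binary search for 27 in [1, 2, 8, 17, 22, 25, 26, 33, 35, 37]:

lo=0, hi=9, mid=4, arr[mid]=22 -> 22 < 27, search right half
lo=5, hi=9, mid=7, arr[mid]=33 -> 33 > 27, search left half
lo=5, hi=6, mid=5, arr[mid]=25 -> 25 < 27, search right half
lo=6, hi=6, mid=6, arr[mid]=26 -> 26 < 27, search right half
lo=7 > hi=6, target 27 not found

Binary search determines that 27 is not in the array after 4 comparisons. The search space was exhausted without finding the target.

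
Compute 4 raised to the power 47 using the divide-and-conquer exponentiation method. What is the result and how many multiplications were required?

Computing 4^47 by squaring (build up from 4^1; each line after the first costs one multiplication):

4^1 = 4
4^2 = (4^1)^2 = 4^2 = 16
4^4 = (4^2)^2 = 16^2 = 256
4^5 = 4 * 4^4 = 4 * 256 = 1024
4^10 = (4^5)^2 = 1024^2 = 1048576
4^11 = 4 * 4^10 = 4 * 1048576 = 4194304
4^22 = (4^11)^2 = 4194304^2 = 17592186044416
4^23 = 4 * 4^22 = 4 * 17592186044416 = 70368744177664
4^46 = (4^23)^2 = 70368744177664^2 = 4951760157141521099596496896
4^47 = 4 * 4^46 = 4 * 4951760157141521099596496896 = 19807040628566084398385987584

Result: 19807040628566084398385987584
Multiplications needed: 9 (9 lines after 4^1)

4^47 = 19807040628566084398385987584. Using exponentiation by squaring, this requires 9 multiplications. The key idea: if the exponent is even, square the half-power; if odd, multiply by the base once.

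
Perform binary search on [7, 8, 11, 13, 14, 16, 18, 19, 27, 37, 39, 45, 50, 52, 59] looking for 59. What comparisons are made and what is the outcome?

Binary search for 59 in [7, 8, 11, 13, 14, 16, 18, 19, 27, 37, 39, 45, 50, 52, 59]:

lo=0, hi=14, mid=7, arr[mid]=19 -> 19 < 59, search right half
lo=8, hi=14, mid=11, arr[mid]=45 -> 45 < 59, search right half
lo=12, hi=14, mid=13, arr[mid]=52 -> 52 < 59, search right half
lo=14, hi=14, mid=14, arr[mid]=59 -> Found target at index 14!

Binary search finds 59 at index 14 after 4 comparisons. The search repeatedly halves the search space by comparing with the middle element.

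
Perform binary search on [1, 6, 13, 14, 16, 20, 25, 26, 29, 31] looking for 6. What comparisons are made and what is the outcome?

Binary search for 6 in [1, 6, 13, 14, 16, 20, 25, 26, 29, 31]:

lo=0, hi=9, mid=4, arr[mid]=16 -> 16 > 6, search left half
lo=0, hi=3, mid=1, arr[mid]=6 -> Found target at index 1!

Binary search finds 6 at index 1 after 2 comparisons. The search repeatedly halves the search space by comparing with the middle element.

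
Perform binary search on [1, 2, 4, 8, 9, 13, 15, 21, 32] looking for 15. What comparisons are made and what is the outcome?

Binary search for 15 in [1, 2, 4, 8, 9, 13, 15, 21, 32]:

lo=0, hi=8, mid=4, arr[mid]=9 -> 9 < 15, search right half
lo=5, hi=8, mid=6, arr[mid]=15 -> Found target at index 6!

Binary search finds 15 at index 6 after 2 comparisons. The search repeatedly halves the search space by comparing with the middle element.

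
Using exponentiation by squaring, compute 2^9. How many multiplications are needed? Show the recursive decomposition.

Computing 2^9 by squaring (build up from 2^1; each line after the first costs one multiplication):

2^1 = 2
2^2 = (2^1)^2 = 2^2 = 4
2^4 = (2^2)^2 = 4^2 = 16
2^8 = (2^4)^2 = 16^2 = 256
2^9 = 2 * 2^8 = 2 * 256 = 512

Result: 512
Multiplications needed: 4 (4 lines after 2^1)

2^9 = 512. Using exponentiation by squaring, this requires 4 multiplications. The key idea: if the exponent is even, square the half-power; if odd, multiply by the base once.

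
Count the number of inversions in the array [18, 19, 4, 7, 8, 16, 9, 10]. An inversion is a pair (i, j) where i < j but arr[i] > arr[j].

Finding inversions in [18, 19, 4, 7, 8, 16, 9, 10]:

(0, 2): arr[0]=18 > arr[2]=4
(0, 3): arr[0]=18 > arr[3]=7
(0, 4): arr[0]=18 > arr[4]=8
(0, 5): arr[0]=18 > arr[5]=16
(0, 6): arr[0]=18 > arr[6]=9
(0, 7): arr[0]=18 > arr[7]=10
(1, 2): arr[1]=19 > arr[2]=4
(1, 3): arr[1]=19 > arr[3]=7
(1, 4): arr[1]=19 > arr[4]=8
(1, 5): arr[1]=19 > arr[5]=16
(1, 6): arr[1]=19 > arr[6]=9
(1, 7): arr[1]=19 > arr[7]=10
(5, 6): arr[5]=16 > arr[6]=9
(5, 7): arr[5]=16 > arr[7]=10

Total inversions: 14

The array has 14 inversion(s): (0,2), (0,3), (0,4), (0,5), (0,6), (0,7), (1,2), (1,3), (1,4), (1,5), (1,6), (1,7), (5,6), (5,7). Each pair (i,j) satisfies i < j and arr[i] > arr[j].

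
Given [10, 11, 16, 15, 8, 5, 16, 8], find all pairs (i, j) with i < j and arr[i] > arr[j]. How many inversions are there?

Finding inversions in [10, 11, 16, 15, 8, 5, 16, 8]:

(0, 4): arr[0]=10 > arr[4]=8
(0, 5): arr[0]=10 > arr[5]=5
(0, 7): arr[0]=10 > arr[7]=8
(1, 4): arr[1]=11 > arr[4]=8
(1, 5): arr[1]=11 > arr[5]=5
(1, 7): arr[1]=11 > arr[7]=8
(2, 3): arr[2]=16 > arr[3]=15
(2, 4): arr[2]=16 > arr[4]=8
(2, 5): arr[2]=16 > arr[5]=5
(2, 7): arr[2]=16 > arr[7]=8
(3, 4): arr[3]=15 > arr[4]=8
(3, 5): arr[3]=15 > arr[5]=5
(3, 7): arr[3]=15 > arr[7]=8
(4, 5): arr[4]=8 > arr[5]=5
(6, 7): arr[6]=16 > arr[7]=8

Total inversions: 15

The array has 15 inversion(s): (0,4), (0,5), (0,7), (1,4), (1,5), (1,7), (2,3), (2,4), (2,5), (2,7), (3,4), (3,5), (3,7), (4,5), (6,7). Each pair (i,j) satisfies i < j and arr[i] > arr[j].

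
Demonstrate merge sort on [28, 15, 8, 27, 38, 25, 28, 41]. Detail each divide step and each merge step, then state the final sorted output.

Merge sort trace:

Split: [28, 15, 8, 27, 38, 25, 28, 41] -> [28, 15, 8, 27] and [38, 25, 28, 41]
  Split: [28, 15, 8, 27] -> [28, 15] and [8, 27]
    Split: [28, 15] -> [28] and [15]
    Merge: [28] + [15] -> [15, 28]
    Split: [8, 27] -> [8] and [27]
    Merge: [8] + [27] -> [8, 27]
  Merge: [15, 28] + [8, 27] -> [8, 15, 27, 28]
  Split: [38, 25, 28, 41] -> [38, 25] and [28, 41]
    Split: [38, 25] -> [38] and [25]
    Merge: [38] + [25] -> [25, 38]
    Split: [28, 41] -> [28] and [41]
    Merge: [28] + [41] -> [28, 41]
  Merge: [25, 38] + [28, 41] -> [25, 28, 38, 41]
Merge: [8, 15, 27, 28] + [25, 28, 38, 41] -> [8, 15, 25, 27, 28, 28, 38, 41]

Final sorted array: [8, 15, 25, 27, 28, 28, 38, 41]

The merge sort proceeds by recursively splitting the array and merging sorted halves.
After all merges, the sorted array is [8, 15, 25, 27, 28, 28, 38, 41].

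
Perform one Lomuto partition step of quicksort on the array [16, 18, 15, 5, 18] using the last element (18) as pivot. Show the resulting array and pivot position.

Lomuto partition with pivot = 18:

Initial array: [16, 18, 15, 5, 18]

arr[0]=16 <= 18: swap with position 0, array becomes [16, 18, 15, 5, 18]
arr[1]=18 <= 18: swap with position 1, array becomes [16, 18, 15, 5, 18]
arr[2]=15 <= 18: swap with position 2, array becomes [16, 18, 15, 5, 18]
arr[3]=5 <= 18: swap with position 3, array becomes [16, 18, 15, 5, 18]

Place pivot at position 4: [16, 18, 15, 5, 18]
Pivot position: 4

After partitioning with pivot 18, the array becomes [16, 18, 15, 5, 18]. The pivot is placed at index 4. All elements to the left of the pivot are <= 18, and all elements to the right are > 18.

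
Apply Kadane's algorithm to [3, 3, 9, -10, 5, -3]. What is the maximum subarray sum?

Using Kadane's algorithm on [3, 3, 9, -10, 5, -3]:

Scanning through the array:
Position 1 (value 3): max_ending_here = 6, max_so_far = 6
Position 2 (value 9): max_ending_here = 15, max_so_far = 15
Position 3 (value -10): max_ending_here = 5, max_so_far = 15
Position 4 (value 5): max_ending_here = 10, max_so_far = 15
Position 5 (value -3): max_ending_here = 7, max_so_far = 15

Maximum subarray: [3, 3, 9]
Maximum sum: 15

The maximum subarray is [3, 3, 9] with sum 15. This subarray runs from index 0 to index 2.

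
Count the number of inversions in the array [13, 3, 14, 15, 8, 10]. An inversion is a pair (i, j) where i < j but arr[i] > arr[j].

Finding inversions in [13, 3, 14, 15, 8, 10]:

(0, 1): arr[0]=13 > arr[1]=3
(0, 4): arr[0]=13 > arr[4]=8
(0, 5): arr[0]=13 > arr[5]=10
(2, 4): arr[2]=14 > arr[4]=8
(2, 5): arr[2]=14 > arr[5]=10
(3, 4): arr[3]=15 > arr[4]=8
(3, 5): arr[3]=15 > arr[5]=10

Total inversions: 7

The array has 7 inversion(s): (0,1), (0,4), (0,5), (2,4), (2,5), (3,4), (3,5). Each pair (i,j) satisfies i < j and arr[i] > arr[j].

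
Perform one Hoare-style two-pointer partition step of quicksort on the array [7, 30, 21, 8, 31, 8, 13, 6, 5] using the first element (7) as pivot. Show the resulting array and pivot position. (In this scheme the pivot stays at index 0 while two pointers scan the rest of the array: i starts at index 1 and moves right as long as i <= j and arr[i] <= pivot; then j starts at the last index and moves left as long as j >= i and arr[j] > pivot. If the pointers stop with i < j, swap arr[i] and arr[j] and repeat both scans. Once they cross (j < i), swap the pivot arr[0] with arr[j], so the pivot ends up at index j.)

Hoare-style two-pointer partition with pivot = 7:

Initial array: [7, 30, 21, 8, 31, 8, 13, 6, 5]

Pointers start at i = 1, j = 8.
i stops at index 1 (arr[1]=30 > 7), j stops at index 8 (arr[8]=5 <= 7): swap arr[1] and arr[8], array becomes [7, 5, 21, 8, 31, 8, 13, 6, 30]
i stops at index 2 (arr[2]=21 > 7), j stops at index 7 (arr[7]=6 <= 7): swap arr[2] and arr[7], array becomes [7, 5, 6, 8, 31, 8, 13, 21, 30]
i ends at 3, j ends at 2: the pointers have crossed (j < i), so scanning stops.

Swap pivot arr[0] with arr[2] to place pivot at position 2: [6, 5, 7, 8, 31, 8, 13, 21, 30]
Pivot position: 2

After partitioning with pivot 7, the array becomes [6, 5, 7, 8, 31, 8, 13, 21, 30]. The pivot is placed at index 2. All elements to the left of the pivot are <= 7, and all elements to the right are > 7.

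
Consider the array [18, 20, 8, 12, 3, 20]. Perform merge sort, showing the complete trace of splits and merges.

Merge sort trace:

Split: [18, 20, 8, 12, 3, 20] -> [18, 20, 8] and [12, 3, 20]
  Split: [18, 20, 8] -> [18] and [20, 8]
    Split: [20, 8] -> [20] and [8]
    Merge: [20] + [8] -> [8, 20]
  Merge: [18] + [8, 20] -> [8, 18, 20]
  Split: [12, 3, 20] -> [12] and [3, 20]
    Split: [3, 20] -> [3] and [20]
    Merge: [3] + [20] -> [3, 20]
  Merge: [12] + [3, 20] -> [3, 12, 20]
Merge: [8, 18, 20] + [3, 12, 20] -> [3, 8, 12, 18, 20, 20]

Final sorted array: [3, 8, 12, 18, 20, 20]

The merge sort proceeds by recursively splitting the array and merging sorted halves.
After all merges, the sorted array is [3, 8, 12, 18, 20, 20].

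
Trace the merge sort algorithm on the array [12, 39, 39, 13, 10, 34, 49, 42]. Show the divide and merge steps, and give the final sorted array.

Merge sort trace:

Split: [12, 39, 39, 13, 10, 34, 49, 42] -> [12, 39, 39, 13] and [10, 34, 49, 42]
  Split: [12, 39, 39, 13] -> [12, 39] and [39, 13]
    Split: [12, 39] -> [12] and [39]
    Merge: [12] + [39] -> [12, 39]
    Split: [39, 13] -> [39] and [13]
    Merge: [39] + [13] -> [13, 39]
  Merge: [12, 39] + [13, 39] -> [12, 13, 39, 39]
  Split: [10, 34, 49, 42] -> [10, 34] and [49, 42]
    Split: [10, 34] -> [10] and [34]
    Merge: [10] + [34] -> [10, 34]
    Split: [49, 42] -> [49] and [42]
    Merge: [49] + [42] -> [42, 49]
  Merge: [10, 34] + [42, 49] -> [10, 34, 42, 49]
Merge: [12, 13, 39, 39] + [10, 34, 42, 49] -> [10, 12, 13, 34, 39, 39, 42, 49]

Final sorted array: [10, 12, 13, 34, 39, 39, 42, 49]

The merge sort proceeds by recursively splitting the array and merging sorted halves.
After all merges, the sorted array is [10, 12, 13, 34, 39, 39, 42, 49].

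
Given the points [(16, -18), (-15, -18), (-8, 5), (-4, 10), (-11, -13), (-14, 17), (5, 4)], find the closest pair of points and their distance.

Computing all pairwise distances among 7 points:

d((16, -18), (-15, -18)) = 31.0
d((16, -18), (-8, 5)) = 33.2415
d((16, -18), (-4, 10)) = 34.4093
d((16, -18), (-11, -13)) = 27.4591
d((16, -18), (-14, 17)) = 46.0977
d((16, -18), (5, 4)) = 24.5967
d((-15, -18), (-8, 5)) = 24.0416
d((-15, -18), (-4, 10)) = 30.0832
d((-15, -18), (-11, -13)) = 6.4031 <-- minimum
d((-15, -18), (-14, 17)) = 35.0143
d((-15, -18), (5, 4)) = 29.7321
d((-8, 5), (-4, 10)) = 6.4031 <-- minimum
d((-8, 5), (-11, -13)) = 18.2483
d((-8, 5), (-14, 17)) = 13.4164
d((-8, 5), (5, 4)) = 13.0384
d((-4, 10), (-11, -13)) = 24.0416
d((-4, 10), (-14, 17)) = 12.2066
d((-4, 10), (5, 4)) = 10.8167
d((-11, -13), (-14, 17)) = 30.1496
d((-11, -13), (5, 4)) = 23.3452
d((-14, 17), (5, 4)) = 23.0217

Minimum distance: 6.4031 (tie among 2 pairs: (-15, -18) and (-11, -13); (-8, 5) and (-4, 10))

The minimum Euclidean distance is 6.4031. There is a tie: 2 pairs achieve this minimum — (-15, -18) and (-11, -13); (-8, 5) and (-4, 10). Any of these is a valid closest pair. For 7 points, brute-force pairwise comparison is shown above. For large n, the divide-and-conquer algorithm (sort by x, recurse on halves, check the dividing strip) achieves O(n log n).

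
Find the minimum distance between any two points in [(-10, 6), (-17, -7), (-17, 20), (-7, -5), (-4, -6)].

Computing all pairwise distances among 5 points:

d((-10, 6), (-17, -7)) = 14.7648
d((-10, 6), (-17, 20)) = 15.6525
d((-10, 6), (-7, -5)) = 11.4018
d((-10, 6), (-4, -6)) = 13.4164
d((-17, -7), (-17, 20)) = 27.0
d((-17, -7), (-7, -5)) = 10.198
d((-17, -7), (-4, -6)) = 13.0384
d((-17, 20), (-7, -5)) = 26.9258
d((-17, 20), (-4, -6)) = 29.0689
d((-7, -5), (-4, -6)) = 3.1623 <-- minimum

Closest pair: (-7, -5) and (-4, -6) with distance 3.1623

The closest pair is (-7, -5) and (-4, -6) with Euclidean distance 3.1623. For 5 points, brute-force pairwise comparison is shown above. For large n, the divide-and-conquer algorithm (sort by x, recurse on halves, check the dividing strip) achieves O(n log n).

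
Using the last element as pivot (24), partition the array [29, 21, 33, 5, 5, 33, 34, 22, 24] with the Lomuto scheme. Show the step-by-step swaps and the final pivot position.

Lomuto partition with pivot = 24:

Initial array: [29, 21, 33, 5, 5, 33, 34, 22, 24]

arr[0]=29 > 24: no swap
arr[1]=21 <= 24: swap with position 0, array becomes [21, 29, 33, 5, 5, 33, 34, 22, 24]
arr[2]=33 > 24: no swap
arr[3]=5 <= 24: swap with position 1, array becomes [21, 5, 33, 29, 5, 33, 34, 22, 24]
arr[4]=5 <= 24: swap with position 2, array becomes [21, 5, 5, 29, 33, 33, 34, 22, 24]
arr[5]=33 > 24: no swap
arr[6]=34 > 24: no swap
arr[7]=22 <= 24: swap with position 3, array becomes [21, 5, 5, 22, 33, 33, 34, 29, 24]

Place pivot at position 4: [21, 5, 5, 22, 24, 33, 34, 29, 33]
Pivot position: 4

After partitioning with pivot 24, the array becomes [21, 5, 5, 22, 24, 33, 34, 29, 33]. The pivot is placed at index 4. All elements to the left of the pivot are <= 24, and all elements to the right are > 24.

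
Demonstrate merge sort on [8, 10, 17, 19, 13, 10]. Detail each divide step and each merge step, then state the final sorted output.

Merge sort trace:

Split: [8, 10, 17, 19, 13, 10] -> [8, 10, 17] and [19, 13, 10]
  Split: [8, 10, 17] -> [8] and [10, 17]
    Split: [10, 17] -> [10] and [17]
    Merge: [10] + [17] -> [10, 17]
  Merge: [8] + [10, 17] -> [8, 10, 17]
  Split: [19, 13, 10] -> [19] and [13, 10]
    Split: [13, 10] -> [13] and [10]
    Merge: [13] + [10] -> [10, 13]
  Merge: [19] + [10, 13] -> [10, 13, 19]
Merge: [8, 10, 17] + [10, 13, 19] -> [8, 10, 10, 13, 17, 19]

Final sorted array: [8, 10, 10, 13, 17, 19]

The merge sort proceeds by recursively splitting the array and merging sorted halves.
After all merges, the sorted array is [8, 10, 10, 13, 17, 19].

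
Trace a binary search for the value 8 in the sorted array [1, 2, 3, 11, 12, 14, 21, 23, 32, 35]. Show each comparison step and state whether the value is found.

Binary search for 8 in [1, 2, 3, 11, 12, 14, 21, 23, 32, 35]:

lo=0, hi=9, mid=4, arr[mid]=12 -> 12 > 8, search left half
lo=0, hi=3, mid=1, arr[mid]=2 -> 2 < 8, search right half
lo=2, hi=3, mid=2, arr[mid]=3 -> 3 < 8, search right half
lo=3, hi=3, mid=3, arr[mid]=11 -> 11 > 8, search left half
lo=3 > hi=2, target 8 not found

Binary search determines that 8 is not in the array after 4 comparisons. The search space was exhausted without finding the target.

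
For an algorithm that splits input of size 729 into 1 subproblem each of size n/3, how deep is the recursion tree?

For divide and conquer with division factor 3:

Problem sizes at each level:
Level 0: 729
Level 1: 243
Level 2: 81
Level 3: 27
Level 4: 9
Level 5: 3
Level 6: 1

The root is level 0 and the size-1 base case is level 6 (the tree spans levels 0 through 6, i.e. 7 levels counting the root), so the depth is the number of divisions: log_3(729) = 6

The recursion tree depth is log_3(729) = 6. At each level, the problem size is divided by 3, so it takes 6 divisions to reduce to a base case of size 1. The algorithm makes 1 recursive call at each level.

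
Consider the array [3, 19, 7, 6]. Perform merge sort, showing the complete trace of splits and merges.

Merge sort trace:

Split: [3, 19, 7, 6] -> [3, 19] and [7, 6]
  Split: [3, 19] -> [3] and [19]
  Merge: [3] + [19] -> [3, 19]
  Split: [7, 6] -> [7] and [6]
  Merge: [7] + [6] -> [6, 7]
Merge: [3, 19] + [6, 7] -> [3, 6, 7, 19]

Final sorted array: [3, 6, 7, 19]

The merge sort proceeds by recursively splitting the array and merging sorted halves.
After all merges, the sorted array is [3, 6, 7, 19].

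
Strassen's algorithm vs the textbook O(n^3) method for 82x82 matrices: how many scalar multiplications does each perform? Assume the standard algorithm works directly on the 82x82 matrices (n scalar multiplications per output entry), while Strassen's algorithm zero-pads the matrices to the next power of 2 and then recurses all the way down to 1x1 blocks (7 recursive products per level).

Matrix multiplication for 82x82 matrices:

Strassen's algorithm requires power-of-2 dimensions. Pad 82x82 to 128x128 (next power of 2).

Standard algorithm: 82^3 = 551368 multiplications
Strassen's algorithm: 7^(log2(128)) = 7^7 = 823543 multiplications
Difference: 551368 - 823543 = -272175 (Strassen uses MORE here due to padding overhead — for small or just-over-power-of-2 n, padding can outweigh the per-level savings)

Standard: 551368 multiplications (82^3). Strassen: 823543 multiplications (7^7, after padding to 128x128). Strassen reduces 8 recursive multiplications to 7 at each level.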